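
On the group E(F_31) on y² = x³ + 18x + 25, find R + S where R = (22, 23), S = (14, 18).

(22, 23) + (14, 18). λ = (18 - 23)/(14 - 22) ≡ 26/23 mod 31. 23⁻¹ ≡ 27 (mod 31), so λ ≡ 20.
  x = λ² - 22 - 14 = 400 - 36 ≡ 23; y = λ·(22 - 23) - 23 ≡ 19. → (23, 19)

(23, 19)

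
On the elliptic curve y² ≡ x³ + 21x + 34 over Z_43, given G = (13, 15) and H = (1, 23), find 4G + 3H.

(26, 28)

First 4G:
Repeated addition: build up to 4G.
2G: tangent at (13, 15): λ = (3·13² + 21)/(2·15) ≡ 12/30. 30⁻¹ ≡ 33 (mod 43) since 30·33 = 990 ≡ 1, so λ ≡ 12·33 ≡ 9.
  x = λ² - 13 - 13 = 81 - 26 ≡ 12; y = λ·(13 - 12) - 15 ≡ 37. → (12, 37)
3G: (12, 37) + (13, 15). λ = (15 - 37)/(13 - 12) ≡ 21/1 mod 43. 1⁻¹ ≡ 1 (mod 43), so λ ≡ 21.
  x = λ² - 12 - 13 = 441 - 25 ≡ 29; y = λ·(12 - 29) - 37 ≡ 36. → (29, 36)
4G: (29, 36) + (13, 15). λ = (15 - 36)/(13 - 29) ≡ 22/27 mod 43. 27⁻¹ ≡ 8 (mod 43), so λ ≡ 4.
  x = λ² - 29 - 13 = 16 - 42 ≡ 17; y = λ·(29 - 17) - 36 ≡ 12. → (17, 12)
4G = (17, 12).
Next 3H:
Repeated addition: build up to 3H.
2H: tangent at (1, 23): λ = (3·1² + 21)/(2·23) ≡ 24/3. 3⁻¹ ≡ 29 (mod 43), so λ ≡ 24·29 ≡ 8.
  x = λ² - 1 - 1 = 64 - 2 ≡ 19; y = λ·(1 - 19) - 23 ≡ 5. → (19, 5)
3H: (19, 5) + (1, 23). λ = (23 - 5)/(1 - 19) ≡ 18/25 mod 43. 25⁻¹ ≡ 31 (mod 43) since 25·31 = 775 ≡ 1, so λ ≡ 42.
  x = λ² - 19 - 1 = 1764 - 20 ≡ 24; y = λ·(19 - 24) - 5 ≡ 0. → (24, 0)
3H = (24, 0).
Finally 4G + 3H:
(17, 12) + (24, 0). λ = (0 - 12)/(24 - 17) ≡ 31/7 mod 43. 7⁻¹ ≡ 37 (mod 43), so λ ≡ 29.
  x = λ² - 17 - 24 = 841 - 41 ≡ 26; y = λ·(17 - 26) - 12 ≡ 28. → (26, 28)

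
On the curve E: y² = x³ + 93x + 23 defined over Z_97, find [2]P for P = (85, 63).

(71, 60)

tangent at (85, 63): λ = (3·85² + 93)/(2·63) ≡ 40/29. 29⁻¹ ≡ 87 (mod 97) since 29·87 = 2523 ≡ 1, so λ ≡ 40·87 ≡ 85.
  x = λ² - 85 - 85 = 7225 - 170 ≡ 71; y = λ·(85 - 71) - 63 ≡ 60. → (71, 60)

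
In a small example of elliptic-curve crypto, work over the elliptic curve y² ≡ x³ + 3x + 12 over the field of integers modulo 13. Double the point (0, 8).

(1, 4)

tangent at (0, 8): λ = (3·0² + 3)/(2·8) ≡ 3/3. 3⁻¹ ≡ 9 (mod 13), so λ ≡ 3·9 ≡ 1.
  x = λ² - 0 - 0 = 1 - 0 ≡ 1; y = λ·(0 - 1) - 8 ≡ 4. → (1, 4)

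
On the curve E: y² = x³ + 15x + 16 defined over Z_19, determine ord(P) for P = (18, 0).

2

2P: (18, 0) + (18, 0): same x and y₁ ≡ -y₂, so the sum is 𝒪.
2P = 𝒪, so the order is 2.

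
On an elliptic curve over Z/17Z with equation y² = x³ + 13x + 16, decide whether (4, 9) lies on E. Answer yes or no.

yes

y² = 9² ≡ 13; x³ + 13x + 16 = 132 ≡ 13 (mod 17). 13 = 13.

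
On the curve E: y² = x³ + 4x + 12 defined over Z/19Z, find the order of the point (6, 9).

2P: tangent at (6, 9): λ = (3·6² + 4)/(2·9) ≡ 17/18. 18⁻¹ ≡ 18 (mod 19) since 18·18 = 324 ≡ 1, so λ ≡ 17·18 ≡ 2.
  x = λ² - 6 - 6 = 4 - 12 ≡ 11; y = λ·(6 - 11) - 9 ≡ 0. → (11, 0)
3P: (11, 0) + (6, 9). λ = (9 - 0)/(6 - 11) ≡ 9/14 mod 19. 14⁻¹ ≡ 15 (mod 19) since 14·15 = 210 ≡ 1, so λ ≡ 2.
  x = λ² - 11 - 6 = 4 - 17 ≡ 6; y = λ·(11 - 6) - 0 ≡ 10. → (6, 10)
4P: (6, 10) + (6, 9): same x and y₁ ≡ -y₂, so the sum is O.
4P = O, so the order is 4.

4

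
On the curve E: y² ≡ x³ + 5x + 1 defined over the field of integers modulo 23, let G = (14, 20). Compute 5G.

Double-and-add on 5 = (101)₂. Start with G = (14, 20) for the leading 1-bit.
double: tangent at (14, 20): λ = (3·14² + 5)/(2·20) ≡ 18/17. 17⁻¹ ≡ 19 (mod 23) since 17·19 = 323 ≡ 1, so λ ≡ 18·19 ≡ 20.
  x = λ² - 14 - 14 = 400 - 28 ≡ 4; y = λ·(14 - 4) - 20 ≡ 19. → (4, 19)
double: tangent at (4, 19): λ = (3·4² + 5)/(2·19) ≡ 7/15. 15⁻¹ ≡ 20 (mod 23), so λ ≡ 7·20 ≡ 2.
  x = λ² - 4 - 4 = 4 - 8 ≡ 19; y = λ·(4 - 19) - 19 ≡ 20. → (19, 20)
add G: (19, 20) + (14, 20). λ = (20 - 20)/(14 - 19) ≡ 0/18 mod 23. 18⁻¹ ≡ 9 (mod 23), so λ ≡ 0.
  x = λ² - 19 - 14 = 0 - 33 ≡ 13; y = λ·(19 - 13) - 20 ≡ 3. → (13, 3)

(13, 3)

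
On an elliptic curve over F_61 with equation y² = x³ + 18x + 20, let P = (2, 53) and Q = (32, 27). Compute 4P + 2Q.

First 4P:
Repeated addition: build up to 4P.
2P: tangent at (2, 53): λ = (3·2² + 18)/(2·53) ≡ 30/45. 45⁻¹ ≡ 19 (mod 61), so λ ≡ 30·19 ≡ 21.
  x = λ² - 2 - 2 = 441 - 4 ≡ 10; y = λ·(2 - 10) - 53 ≡ 23. → (10, 23)
3P: (10, 23) + (2, 53). λ = (53 - 23)/(2 - 10) ≡ 30/53 mod 61. 53⁻¹ ≡ 38 (mod 61), so λ ≡ 42.
  x = λ² - 10 - 2 = 1764 - 12 ≡ 44; y = λ·(10 - 44) - 23 ≡ 13. → (44, 13)
4P: (44, 13) + (2, 53). λ = (53 - 13)/(2 - 44) ≡ 40/19 mod 61. 19⁻¹ ≡ 45 (mod 61) since 19·45 = 855 ≡ 1, so λ ≡ 31.
  x = λ² - 44 - 2 = 961 - 46 ≡ 0; y = λ·(44 - 0) - 13 ≡ 9. → (0, 9)
4P = (0, 9).
Next 2Q:
Repeated addition: build up to 2Q.
2Q: tangent at (32, 27): λ = (3·32² + 18)/(2·27) ≡ 40/54. 54⁻¹ ≡ 26 (mod 61), so λ ≡ 40·26 ≡ 3.
  x = λ² - 32 - 32 = 9 - 64 ≡ 6; y = λ·(32 - 6) - 27 ≡ 51. → (6, 51)
2Q = (6, 51).
Finally 4P + 2Q:
(0, 9) + (6, 51). λ = (51 - 9)/(6 - 0) ≡ 42/6 mod 61. 6⁻¹ ≡ 51 (mod 61) since 6·51 = 306 ≡ 1, so λ ≡ 7.
  x = λ² - 0 - 6 = 49 - 6 ≡ 43; y = λ·(0 - 43) - 9 ≡ 56. → (43, 56)

(43, 56)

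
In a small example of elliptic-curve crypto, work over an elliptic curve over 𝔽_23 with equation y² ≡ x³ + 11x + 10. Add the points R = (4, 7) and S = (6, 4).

(21, 7)

(4, 7) + (6, 4). λ = (4 - 7)/(6 - 4) ≡ 20/2 mod 23. 2⁻¹ ≡ 12 (mod 23) since 2·12 = 24 ≡ 1, so λ ≡ 10.
  x = λ² - 4 - 6 = 100 - 10 ≡ 21; y = λ·(4 - 21) - 7 ≡ 7. → (21, 7)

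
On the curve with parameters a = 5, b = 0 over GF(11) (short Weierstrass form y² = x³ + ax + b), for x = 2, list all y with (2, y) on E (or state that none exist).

x³ + 5x + 0 = 18 ≡ 7 (mod 11).
7 is a non-residue mod 11; no y exists.

none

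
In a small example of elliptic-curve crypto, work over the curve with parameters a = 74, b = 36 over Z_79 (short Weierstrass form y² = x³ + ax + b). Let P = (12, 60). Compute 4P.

(40, 2)

Repeated addition: build up to 4P.
2P: tangent at (12, 60): λ = (3·12² + 74)/(2·60) ≡ 32/41. 41⁻¹ ≡ 27 (mod 79) since 41·27 = 1107 ≡ 1, so λ ≡ 32·27 ≡ 74.
  x = λ² - 12 - 12 = 5476 - 24 ≡ 1; y = λ·(12 - 1) - 60 ≡ 43. → (1, 43)
3P: (1, 43) + (12, 60). λ = (60 - 43)/(12 - 1) ≡ 17/11 mod 79. 11⁻¹ ≡ 36 (mod 79), so λ ≡ 59.
  x = λ² - 1 - 12 = 3481 - 13 ≡ 71; y = λ·(1 - 71) - 43 ≡ 14. → (71, 14)
4P: (71, 14) + (12, 60). λ = (60 - 14)/(12 - 71) ≡ 46/20 mod 79. 20⁻¹ ≡ 4 (mod 79) since 20·4 = 80 ≡ 1, so λ ≡ 26.
  x = λ² - 71 - 12 = 676 - 83 ≡ 40; y = λ·(71 - 40) - 14 ≡ 2. → (40, 2)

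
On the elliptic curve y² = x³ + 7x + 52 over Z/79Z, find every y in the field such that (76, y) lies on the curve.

2, 77

x³ + 7x + 52 = 439560 ≡ 4 (mod 79).
Square roots of 4 mod 79: 2 and 77 (since 2² = 4 ≡ 4).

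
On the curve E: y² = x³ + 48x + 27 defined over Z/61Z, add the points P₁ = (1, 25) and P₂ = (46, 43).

(41, 20)

(1, 25) + (46, 43). λ = (43 - 25)/(46 - 1) ≡ 18/45 mod 61. 45⁻¹ ≡ 19 (mod 61), so λ ≡ 37.
  x = λ² - 1 - 46 = 1369 - 47 ≡ 41; y = λ·(1 - 41) - 25 ≡ 20. → (41, 20)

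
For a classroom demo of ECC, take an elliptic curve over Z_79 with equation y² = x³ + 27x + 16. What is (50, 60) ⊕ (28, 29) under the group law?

(26, 60)

(50, 60) + (28, 29). λ = (29 - 60)/(28 - 50) ≡ 48/57 mod 79. 57⁻¹ ≡ 61 (mod 79), so λ ≡ 5.
  x = λ² - 50 - 28 = 25 - 78 ≡ 26; y = λ·(50 - 26) - 60 ≡ 60. → (26, 60)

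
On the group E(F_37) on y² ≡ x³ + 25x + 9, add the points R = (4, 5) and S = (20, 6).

(4, 5) + (20, 6). λ = (6 - 5)/(20 - 4) ≡ 1/16 mod 37. 16⁻¹ ≡ 7 (mod 37) since 16·7 = 112 ≡ 1, so λ ≡ 7.
  x = λ² - 4 - 20 = 49 - 24 ≡ 25; y = λ·(4 - 25) - 5 ≡ 33. → (25, 33)

(25, 33)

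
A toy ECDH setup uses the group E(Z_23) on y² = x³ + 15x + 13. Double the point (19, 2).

(16, 5)

tangent at (19, 2): λ = (3·19² + 15)/(2·2) ≡ 17/4. 4⁻¹ ≡ 6 (mod 23) since 4·6 = 24 ≡ 1, so λ ≡ 17·6 ≡ 10.
  x = λ² - 19 - 19 = 100 - 38 ≡ 16; y = λ·(19 - 16) - 2 ≡ 5. → (16, 5)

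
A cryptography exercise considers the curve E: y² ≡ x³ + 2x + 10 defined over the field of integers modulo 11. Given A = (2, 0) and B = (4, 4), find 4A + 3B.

(9, 3)

First 4A:
Repeated addition: build up to 4A.
2A: (2, 0) + (2, 0): same x and y₁ ≡ -y₂, so the sum is ∞.
3A: ∞ + (2, 0) = (2, 0) (identity).
4A: (2, 0) + (2, 0): same x and y₁ ≡ -y₂, so the sum is ∞.
4A = ∞.
Next 3B:
Repeated addition: build up to 3B.
2B: tangent at (4, 4): λ = (3·4² + 2)/(2·4) ≡ 6/8. 8⁻¹ ≡ 7 (mod 11), so λ ≡ 6·7 ≡ 9.
  x = λ² - 4 - 4 = 81 - 8 ≡ 7; y = λ·(4 - 7) - 4 ≡ 2. → (7, 2)
3B: (7, 2) + (4, 4). λ = (4 - 2)/(4 - 7) ≡ 2/8 mod 11. 8⁻¹ ≡ 7 (mod 11) since 8·7 = 56 ≡ 1, so λ ≡ 3.
  x = λ² - 7 - 4 = 9 - 11 ≡ 9; y = λ·(7 - 9) - 2 ≡ 3. → (9, 3)
3B = (9, 3).
Finally 4A + 3B:
∞ + (9, 3) = (9, 3) (identity).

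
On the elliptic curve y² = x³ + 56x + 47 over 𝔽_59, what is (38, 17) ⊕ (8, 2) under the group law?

(28, 47)

(38, 17) + (8, 2). λ = (2 - 17)/(8 - 38) ≡ 44/29 mod 59. 29⁻¹ ≡ 57 (mod 59) since 29·57 = 1653 ≡ 1, so λ ≡ 30.
  x = λ² - 38 - 8 = 900 - 46 ≡ 28; y = λ·(38 - 28) - 17 ≡ 47. → (28, 47)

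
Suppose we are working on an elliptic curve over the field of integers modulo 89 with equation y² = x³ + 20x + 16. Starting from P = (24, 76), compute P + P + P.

Repeated addition: build up to 3P.
2P: tangent at (24, 76): λ = (3·24² + 20)/(2·76) ≡ 57/63. 63⁻¹ ≡ 65 (mod 89) since 63·65 = 4095 ≡ 1, so λ ≡ 57·65 ≡ 56.
  x = λ² - 24 - 24 = 3136 - 48 ≡ 62; y = λ·(24 - 62) - 76 ≡ 21. → (62, 21)
3P: (62, 21) + (24, 76). λ = (76 - 21)/(24 - 62) ≡ 55/51 mod 89. 51⁻¹ ≡ 7 (mod 89), so λ ≡ 29.
  x = λ² - 62 - 24 = 841 - 86 ≡ 43; y = λ·(62 - 43) - 21 ≡ 85. → (43, 85)

(43, 85)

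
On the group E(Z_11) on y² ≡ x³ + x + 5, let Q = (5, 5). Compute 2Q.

(2, 9)

tangent at (5, 5): λ = (3·5² + 1)/(2·5) ≡ 10/10. 10⁻¹ ≡ 10 (mod 11), so λ ≡ 10·10 ≡ 1.
  x = λ² - 5 - 5 = 1 - 10 ≡ 2; y = λ·(5 - 2) - 5 ≡ 9. → (2, 9)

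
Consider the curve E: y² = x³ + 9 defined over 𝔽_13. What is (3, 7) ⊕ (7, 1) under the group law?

(2, 11)

(3, 7) + (7, 1). λ = (1 - 7)/(7 - 3) ≡ 7/4 mod 13. 4⁻¹ ≡ 10 (mod 13), so λ ≡ 5.
  x = λ² - 3 - 7 = 25 - 10 ≡ 2; y = λ·(3 - 2) - 7 ≡ 11. → (2, 11)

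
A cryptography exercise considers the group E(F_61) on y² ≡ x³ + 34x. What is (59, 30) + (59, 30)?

tangent at (59, 30): λ = (3·59² + 34)/(2·30) ≡ 46/60. 60⁻¹ ≡ 60 (mod 61), so λ ≡ 46·60 ≡ 15.
  x = λ² - 59 - 59 = 225 - 118 ≡ 46; y = λ·(59 - 46) - 30 ≡ 43. → (46, 43)

(46, 43)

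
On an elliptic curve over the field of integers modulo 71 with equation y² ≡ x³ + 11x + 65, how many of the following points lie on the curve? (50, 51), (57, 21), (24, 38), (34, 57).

2

(50, 51): 51² ≡ 45, rhs ≡ 16 → off.
(57, 21): 21² ≡ 15, rhs ≡ 7 → off.
(24, 38): 38² ≡ 24, rhs ≡ 24 → on.
(34, 57): 57² ≡ 54, rhs ≡ 54 → on.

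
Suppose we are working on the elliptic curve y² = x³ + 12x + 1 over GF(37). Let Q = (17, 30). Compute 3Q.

Repeated addition: build up to 3Q.
2Q: tangent at (17, 30): λ = (3·17² + 12)/(2·30) ≡ 28/23. 23⁻¹ ≡ 29 (mod 37) since 23·29 = 667 ≡ 1, so λ ≡ 28·29 ≡ 35.
  x = λ² - 17 - 17 = 1225 - 34 ≡ 7; y = λ·(17 - 7) - 30 ≡ 24. → (7, 24)
3Q: (7, 24) + (17, 30). λ = (30 - 24)/(17 - 7) ≡ 6/10 mod 37. 10⁻¹ ≡ 26 (mod 37) since 10·26 = 260 ≡ 1, so λ ≡ 8.
  x = λ² - 7 - 17 = 64 - 24 ≡ 3; y = λ·(7 - 3) - 24 ≡ 8. → (3, 8)

(3, 8)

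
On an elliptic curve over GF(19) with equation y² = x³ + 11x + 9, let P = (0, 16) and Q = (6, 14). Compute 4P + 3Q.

(11, 6)

First 4P:
Double-and-add on 4 = (100)₂. Start with P = (0, 16) for the leading 1-bit.
double: tangent at (0, 16): λ = (3·0² + 11)/(2·16) ≡ 11/13. 13⁻¹ ≡ 3 (mod 19) since 13·3 = 39 ≡ 1, so λ ≡ 11·3 ≡ 14.
  x = λ² - 0 - 0 = 196 - 0 ≡ 6; y = λ·(0 - 6) - 16 ≡ 14. → (6, 14)
double: tangent at (6, 14): λ = (3·6² + 11)/(2·14) ≡ 5/9. 9⁻¹ ≡ 17 (mod 19), so λ ≡ 5·17 ≡ 9.
  x = λ² - 6 - 6 = 81 - 12 ≡ 12; y = λ·(6 - 12) - 14 ≡ 8. → (12, 8)
4P = (12, 8).
Next 3Q:
Repeated addition: build up to 3Q.
2Q: tangent at (6, 14): λ = (3·6² + 11)/(2·14) ≡ 5/9. 9⁻¹ ≡ 17 (mod 19), so λ ≡ 5·17 ≡ 9.
  x = λ² - 6 - 6 = 81 - 12 ≡ 12; y = λ·(6 - 12) - 14 ≡ 8. → (12, 8)
3Q: (12, 8) + (6, 14). λ = (14 - 8)/(6 - 12) ≡ 6/13 mod 19. 13⁻¹ ≡ 3 (mod 19) since 13·3 = 39 ≡ 1, so λ ≡ 18.
  x = λ² - 12 - 6 = 324 - 18 ≡ 2; y = λ·(12 - 2) - 8 ≡ 1. → (2, 1)
3Q = (2, 1).
Finally 4P + 3Q:
(12, 8) + (2, 1). λ = (1 - 8)/(2 - 12) ≡ 12/9 mod 19. 9⁻¹ ≡ 17 (mod 19) since 9·17 = 153 ≡ 1, so λ ≡ 14.
  x = λ² - 12 - 2 = 196 - 14 ≡ 11; y = λ·(12 - 11) - 8 ≡ 6. → (11, 6)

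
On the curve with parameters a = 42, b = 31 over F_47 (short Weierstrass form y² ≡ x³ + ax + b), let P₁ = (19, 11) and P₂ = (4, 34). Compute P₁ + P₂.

(4, 13)

(19, 11) + (4, 34). λ = (34 - 11)/(4 - 19) ≡ 23/32 mod 47. 32⁻¹ ≡ 25 (mod 47), so λ ≡ 11.
  x = λ² - 19 - 4 = 121 - 23 ≡ 4; y = λ·(19 - 4) - 11 ≡ 13. → (4, 13)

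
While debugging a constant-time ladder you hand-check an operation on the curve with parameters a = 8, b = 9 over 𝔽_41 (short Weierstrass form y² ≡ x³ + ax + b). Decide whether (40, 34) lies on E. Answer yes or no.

no

y² = 34² ≡ 8; x³ + 8x + 9 = 64329 ≡ 0 (mod 41). 8 ≠ 0.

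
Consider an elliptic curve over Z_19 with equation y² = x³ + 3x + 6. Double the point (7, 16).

tangent at (7, 16): λ = (3·7² + 3)/(2·16) ≡ 17/13. 13⁻¹ ≡ 3 (mod 19) since 13·3 = 39 ≡ 1, so λ ≡ 17·3 ≡ 13.
  x = λ² - 7 - 7 = 169 - 14 ≡ 3; y = λ·(7 - 3) - 16 ≡ 17. → (3, 17)

(3, 17)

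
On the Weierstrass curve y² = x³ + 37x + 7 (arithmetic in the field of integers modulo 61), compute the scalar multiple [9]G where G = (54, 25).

Double-and-add on 9 = (1001)₂. Start with G = (54, 25) for the leading 1-bit.
double: tangent at (54, 25): λ = (3·54² + 37)/(2·25) ≡ 1/50. 50⁻¹ ≡ 11 (mod 61), so λ ≡ 1·11 ≡ 11.
  x = λ² - 54 - 54 = 121 - 108 ≡ 13; y = λ·(54 - 13) - 25 ≡ 60. → (13, 60)
double: tangent at (13, 60): λ = (3·13² + 37)/(2·60) ≡ 56/59. 59⁻¹ ≡ 30 (mod 61), so λ ≡ 56·30 ≡ 33.
  x = λ² - 13 - 13 = 1089 - 26 ≡ 26; y = λ·(13 - 26) - 60 ≡ 60. → (26, 60)
double: tangent at (26, 60): λ = (3·26² + 37)/(2·60) ≡ 52/59. 59⁻¹ ≡ 30 (mod 61), so λ ≡ 52·30 ≡ 35.
  x = λ² - 26 - 26 = 1225 - 52 ≡ 14; y = λ·(26 - 14) - 60 ≡ 55. → (14, 55)
add G: (14, 55) + (54, 25). λ = (25 - 55)/(54 - 14) ≡ 31/40 mod 61. 40⁻¹ ≡ 29 (mod 61) since 40·29 = 1160 ≡ 1, so λ ≡ 45.
  x = λ² - 14 - 54 = 2025 - 68 ≡ 5; y = λ·(14 - 5) - 55 ≡ 45. → (5, 45)

(5, 45)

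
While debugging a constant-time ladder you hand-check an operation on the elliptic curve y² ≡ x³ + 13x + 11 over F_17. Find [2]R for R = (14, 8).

(8, 7)

tangent at (14, 8): λ = (3·14² + 13)/(2·8) ≡ 6/16. 16⁻¹ ≡ 16 (mod 17) since 16·16 = 256 ≡ 1, so λ ≡ 6·16 ≡ 11.
  x = λ² - 14 - 14 = 121 - 28 ≡ 8; y = λ·(14 - 8) - 8 ≡ 7. → (8, 7)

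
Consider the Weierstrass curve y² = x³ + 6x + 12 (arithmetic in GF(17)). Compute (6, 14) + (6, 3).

The two points share x = 6 and their y-coordinates satisfy 14 + 3 ≡ 0 (mod 17), so they are inverses. Their sum is the point at infinity.

O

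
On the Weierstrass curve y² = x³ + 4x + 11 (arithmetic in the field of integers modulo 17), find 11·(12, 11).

(3, 13)

Write Q = (12, 11).
Double-and-add on 11 = (1011)₂. Start with Q = (12, 11) for the leading 1-bit.
double: tangent at (12, 11): λ = (3·12² + 4)/(2·11) ≡ 11/5. 5⁻¹ ≡ 7 (mod 17), so λ ≡ 11·7 ≡ 9.
  x = λ² - 12 - 12 = 81 - 24 ≡ 6; y = λ·(12 - 6) - 11 ≡ 9. → (6, 9)
double: tangent at (6, 9): λ = (3·6² + 4)/(2·9) ≡ 10/1. 1⁻¹ ≡ 1 (mod 17) since 1·1 = 1 ≡ 1, so λ ≡ 10·1 ≡ 10.
  x = λ² - 6 - 6 = 100 - 12 ≡ 3; y = λ·(6 - 3) - 9 ≡ 4. → (3, 4)
add Q: (3, 4) + (12, 11). λ = (11 - 4)/(12 - 3) ≡ 7/9 mod 17. 9⁻¹ ≡ 2 (mod 17) since 9·2 = 18 ≡ 1, so λ ≡ 14.
  x = λ² - 3 - 12 = 196 - 15 ≡ 11; y = λ·(3 - 11) - 4 ≡ 3. → (11, 3)
double: tangent at (11, 3): λ = (3·11² + 4)/(2·3) ≡ 10/6. 6⁻¹ ≡ 3 (mod 17) since 6·3 = 18 ≡ 1, so λ ≡ 10·3 ≡ 13.
  x = λ² - 11 - 11 = 169 - 22 ≡ 11; y = λ·(11 - 11) - 3 ≡ 14. → (11, 14)
add Q: (11, 14) + (12, 11). λ = (11 - 14)/(12 - 11) ≡ 14/1 mod 17. 1⁻¹ ≡ 1 (mod 17), so λ ≡ 14.
  x = λ² - 11 - 12 = 196 - 23 ≡ 3; y = λ·(11 - 3) - 14 ≡ 13. → (3, 13)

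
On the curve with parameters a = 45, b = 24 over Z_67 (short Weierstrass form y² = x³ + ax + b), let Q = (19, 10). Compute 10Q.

Double-and-add on 10 = (1010)₂. Start with Q = (19, 10) for the leading 1-bit.
double: tangent at (19, 10): λ = (3·19² + 45)/(2·10) ≡ 56/20. 20⁻¹ ≡ 57 (mod 67) since 20·57 = 1140 ≡ 1, so λ ≡ 56·57 ≡ 43.
  x = λ² - 19 - 19 = 1849 - 38 ≡ 2; y = λ·(19 - 2) - 10 ≡ 51. → (2, 51)
double: tangent at (2, 51): λ = (3·2² + 45)/(2·51) ≡ 57/35. 35⁻¹ ≡ 23 (mod 67) since 35·23 = 805 ≡ 1, so λ ≡ 57·23 ≡ 38.
  x = λ² - 2 - 2 = 1444 - 4 ≡ 33; y = λ·(2 - 33) - 51 ≡ 44. → (33, 44)
add Q: (33, 44) + (19, 10). λ = (10 - 44)/(19 - 33) ≡ 33/53 mod 67. 53⁻¹ ≡ 43 (mod 67) since 53·43 = 2279 ≡ 1, so λ ≡ 12.
  x = λ² - 33 - 19 = 144 - 52 ≡ 25; y = λ·(33 - 25) - 44 ≡ 52. → (25, 52)
double: tangent at (25, 52): λ = (3·25² + 45)/(2·52) ≡ 44/37. 37⁻¹ ≡ 29 (mod 67), so λ ≡ 44·29 ≡ 3.
  x = λ² - 25 - 25 = 9 - 50 ≡ 26; y = λ·(25 - 26) - 52 ≡ 12. → (26, 12)

(26, 12)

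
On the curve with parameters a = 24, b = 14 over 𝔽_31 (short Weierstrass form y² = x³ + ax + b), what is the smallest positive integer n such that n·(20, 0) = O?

2P: (20, 0) + (20, 0): same x and y₁ ≡ -y₂, so the sum is O.
2P = O, so the order is 2.

2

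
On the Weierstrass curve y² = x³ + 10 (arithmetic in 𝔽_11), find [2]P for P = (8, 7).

tangent at (8, 7): λ = (3·8² + 0)/(2·7) ≡ 5/3. 3⁻¹ ≡ 4 (mod 11), so λ ≡ 5·4 ≡ 9.
  x = λ² - 8 - 8 = 81 - 16 ≡ 10; y = λ·(8 - 10) - 7 ≡ 8. → (10, 8)

(10, 8)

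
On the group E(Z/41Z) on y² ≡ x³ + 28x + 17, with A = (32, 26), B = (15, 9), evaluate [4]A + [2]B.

First 4A:
Repeated addition: build up to 4A.
2A: tangent at (32, 26): λ = (3·32² + 28)/(2·26) ≡ 25/11. 11⁻¹ ≡ 15 (mod 41), so λ ≡ 25·15 ≡ 6.
  x = λ² - 32 - 32 = 36 - 64 ≡ 13; y = λ·(32 - 13) - 26 ≡ 6. → (13, 6)
3A: (13, 6) + (32, 26). λ = (26 - 6)/(32 - 13) ≡ 20/19 mod 41. 19⁻¹ ≡ 13 (mod 41) since 19·13 = 247 ≡ 1, so λ ≡ 14.
  x = λ² - 13 - 32 = 196 - 45 ≡ 28; y = λ·(13 - 28) - 6 ≡ 30. → (28, 30)
4A: (28, 30) + (32, 26). λ = (26 - 30)/(32 - 28) ≡ 37/4 mod 41. 4⁻¹ ≡ 31 (mod 41) since 4·31 = 124 ≡ 1, so λ ≡ 40.
  x = λ² - 28 - 32 = 1600 - 60 ≡ 23; y = λ·(28 - 23) - 30 ≡ 6. → (23, 6)
4A = (23, 6).
Next 2B:
Repeated addition: build up to 2B.
2B: tangent at (15, 9): λ = (3·15² + 28)/(2·9) ≡ 6/18. 18⁻¹ ≡ 16 (mod 41), so λ ≡ 6·16 ≡ 14.
  x = λ² - 15 - 15 = 196 - 30 ≡ 2; y = λ·(15 - 2) - 9 ≡ 9. → (2, 9)
2B = (2, 9).
Finally 4A + 2B:
(23, 6) + (2, 9). λ = (9 - 6)/(2 - 23) ≡ 3/20 mod 41. 20⁻¹ ≡ 39 (mod 41), so λ ≡ 35.
  x = λ² - 23 - 2 = 1225 - 25 ≡ 11; y = λ·(23 - 11) - 6 ≡ 4. → (11, 4)

(11, 4)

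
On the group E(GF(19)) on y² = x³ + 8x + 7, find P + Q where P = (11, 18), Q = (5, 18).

(11, 18) + (5, 18). λ = (18 - 18)/(5 - 11) ≡ 0/13 mod 19. 13⁻¹ ≡ 3 (mod 19), so λ ≡ 0.
  x = λ² - 11 - 5 = 0 - 16 ≡ 3; y = λ·(11 - 3) - 18 ≡ 1. → (3, 1)

(3, 1)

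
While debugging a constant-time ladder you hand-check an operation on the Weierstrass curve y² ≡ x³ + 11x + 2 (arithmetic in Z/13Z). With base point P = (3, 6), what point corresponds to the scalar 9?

Repeated addition: build up to 9P.
2P: tangent at (3, 6): λ = (3·3² + 11)/(2·6) ≡ 12/12. 12⁻¹ ≡ 12 (mod 13), so λ ≡ 12·12 ≡ 1.
  x = λ² - 3 - 3 = 1 - 6 ≡ 8; y = λ·(3 - 8) - 6 ≡ 2. → (8, 2)
3P: (8, 2) + (3, 6). λ = (6 - 2)/(3 - 8) ≡ 4/8 mod 13. 8⁻¹ ≡ 5 (mod 13) since 8·5 = 40 ≡ 1, so λ ≡ 7.
  x = λ² - 8 - 3 = 49 - 11 ≡ 12; y = λ·(8 - 12) - 2 ≡ 9. → (12, 9)
4P: (12, 9) + (3, 6). λ = (6 - 9)/(3 - 12) ≡ 10/4 mod 13. 4⁻¹ ≡ 10 (mod 13), so λ ≡ 9.
  x = λ² - 12 - 3 = 81 - 15 ≡ 1; y = λ·(12 - 1) - 9 ≡ 12. → (1, 12)
5P: (1, 12) + (3, 6). λ = (6 - 12)/(3 - 1) ≡ 7/2 mod 13. 2⁻¹ ≡ 7 (mod 13), so λ ≡ 10.
  x = λ² - 1 - 3 = 100 - 4 ≡ 5; y = λ·(1 - 5) - 12 ≡ 0. → (5, 0)
6P: (5, 0) + (3, 6). λ = (6 - 0)/(3 - 5) ≡ 6/11 mod 13. 11⁻¹ ≡ 6 (mod 13), so λ ≡ 10.
  x = λ² - 5 - 3 = 100 - 8 ≡ 1; y = λ·(5 - 1) - 0 ≡ 1. → (1, 1)
7P: (1, 1) + (3, 6). λ = (6 - 1)/(3 - 1) ≡ 5/2 mod 13. 2⁻¹ ≡ 7 (mod 13), so λ ≡ 9.
  x = λ² - 1 - 3 = 81 - 4 ≡ 12; y = λ·(1 - 12) - 1 ≡ 4. → (12, 4)
8P: (12, 4) + (3, 6). λ = (6 - 4)/(3 - 12) ≡ 2/4 mod 13. 4⁻¹ ≡ 10 (mod 13), so λ ≡ 7.
  x = λ² - 12 - 3 = 49 - 15 ≡ 8; y = λ·(12 - 8) - 4 ≡ 11. → (8, 11)
9P: (8, 11) + (3, 6). λ = (6 - 11)/(3 - 8) ≡ 8/8 mod 13. 8⁻¹ ≡ 5 (mod 13), so λ ≡ 1.
  x = λ² - 8 - 3 = 1 - 11 ≡ 3; y = λ·(8 - 3) - 11 ≡ 7. → (3, 7)

(3, 7)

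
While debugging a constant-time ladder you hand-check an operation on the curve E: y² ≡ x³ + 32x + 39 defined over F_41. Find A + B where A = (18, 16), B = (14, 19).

(7, 27)

(18, 16) + (14, 19). λ = (19 - 16)/(14 - 18) ≡ 3/37 mod 41. 37⁻¹ ≡ 10 (mod 41), so λ ≡ 30.
  x = λ² - 18 - 14 = 900 - 32 ≡ 7; y = λ·(18 - 7) - 16 ≡ 27. → (7, 27)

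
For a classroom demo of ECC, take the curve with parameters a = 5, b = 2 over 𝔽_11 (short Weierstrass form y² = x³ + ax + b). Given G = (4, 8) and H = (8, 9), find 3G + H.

First 3G:
Repeated addition: build up to 3G.
2G: tangent at (4, 8): λ = (3·4² + 5)/(2·8) ≡ 9/5. 5⁻¹ ≡ 9 (mod 11), so λ ≡ 9·9 ≡ 4.
  x = λ² - 4 - 4 = 16 - 8 ≡ 8; y = λ·(4 - 8) - 8 ≡ 9. → (8, 9)
3G: (8, 9) + (4, 8). λ = (8 - 9)/(4 - 8) ≡ 10/7 mod 11. 7⁻¹ ≡ 8 (mod 11), so λ ≡ 3.
  x = λ² - 8 - 4 = 9 - 12 ≡ 8; y = λ·(8 - 8) - 9 ≡ 2. → (8, 2)
3G = (8, 2).
Finally 3G + H:
(8, 2) + (8, 9): same x and y₁ ≡ -y₂, so the sum is O.

O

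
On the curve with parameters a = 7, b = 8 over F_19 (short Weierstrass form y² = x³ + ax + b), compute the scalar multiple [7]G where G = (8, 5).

(16, 13)

Repeated addition: build up to 7G.
2G: tangent at (8, 5): λ = (3·8² + 7)/(2·5) ≡ 9/10. 10⁻¹ ≡ 2 (mod 19), so λ ≡ 9·2 ≡ 18.
  x = λ² - 8 - 8 = 324 - 16 ≡ 4; y = λ·(8 - 4) - 5 ≡ 10. → (4, 10)
3G: (4, 10) + (8, 5). λ = (5 - 10)/(8 - 4) ≡ 14/4 mod 19. 4⁻¹ ≡ 5 (mod 19), so λ ≡ 13.
  x = λ² - 4 - 8 = 169 - 12 ≡ 5; y = λ·(4 - 5) - 10 ≡ 15. → (5, 15)
4G: (5, 15) + (8, 5). λ = (5 - 15)/(8 - 5) ≡ 9/3 mod 19. 3⁻¹ ≡ 13 (mod 19), so λ ≡ 3.
  x = λ² - 5 - 8 = 9 - 13 ≡ 15; y = λ·(5 - 15) - 15 ≡ 12. → (15, 12)
5G: (15, 12) + (8, 5). λ = (5 - 12)/(8 - 15) ≡ 12/12 mod 19. 12⁻¹ ≡ 8 (mod 19) since 12·8 = 96 ≡ 1, so λ ≡ 1.
  x = λ² - 15 - 8 = 1 - 23 ≡ 16; y = λ·(15 - 16) - 12 ≡ 6. → (16, 6)
6G: (16, 6) + (8, 5). λ = (5 - 6)/(8 - 16) ≡ 18/11 mod 19. 11⁻¹ ≡ 7 (mod 19), so λ ≡ 12.
  x = λ² - 16 - 8 = 144 - 24 ≡ 6; y = λ·(16 - 6) - 6 ≡ 0. → (6, 0)
7G: (6, 0) + (8, 5). λ = (5 - 0)/(8 - 6) ≡ 5/2 mod 19. 2⁻¹ ≡ 10 (mod 19), so λ ≡ 12.
  x = λ² - 6 - 8 = 144 - 14 ≡ 16; y = λ·(6 - 16) - 0 ≡ 13. → (16, 13)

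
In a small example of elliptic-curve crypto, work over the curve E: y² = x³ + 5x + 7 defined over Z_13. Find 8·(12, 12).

O

Write Q = (12, 12).
Double-and-add on 8 = (1000)₂. Start with Q = (12, 12) for the leading 1-bit.
double: tangent at (12, 12): λ = (3·12² + 5)/(2·12) ≡ 8/11. 11⁻¹ ≡ 6 (mod 13), so λ ≡ 8·6 ≡ 9.
  x = λ² - 12 - 12 = 81 - 24 ≡ 5; y = λ·(12 - 5) - 12 ≡ 12. → (5, 12)
double: tangent at (5, 12): λ = (3·5² + 5)/(2·12) ≡ 2/11. 11⁻¹ ≡ 6 (mod 13), so λ ≡ 2·6 ≡ 12.
  x = λ² - 5 - 5 = 144 - 10 ≡ 4; y = λ·(5 - 4) - 12 ≡ 0. → (4, 0)
double: (4, 0) + (4, 0): same x and y₁ ≡ -y₂, so the sum is the point at infinity.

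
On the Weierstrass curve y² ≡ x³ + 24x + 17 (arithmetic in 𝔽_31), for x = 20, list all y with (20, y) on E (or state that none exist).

none

x³ + 24x + 17 = 8497 ≡ 3 (mod 31).
3 is a non-residue mod 31; no y exists.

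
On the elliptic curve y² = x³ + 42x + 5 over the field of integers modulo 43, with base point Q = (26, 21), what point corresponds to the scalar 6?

(22, 28)

Double-and-add on 6 = (110)₂. Start with Q = (26, 21) for the leading 1-bit.
double: tangent at (26, 21): λ = (3·26² + 42)/(2·21) ≡ 6/42. 42⁻¹ ≡ 42 (mod 43) since 42·42 = 1764 ≡ 1, so λ ≡ 6·42 ≡ 37.
  x = λ² - 26 - 26 = 1369 - 52 ≡ 27; y = λ·(26 - 27) - 21 ≡ 28. → (27, 28)
add Q: (27, 28) + (26, 21). λ = (21 - 28)/(26 - 27) ≡ 36/42 mod 43. 42⁻¹ ≡ 42 (mod 43) since 42·42 = 1764 ≡ 1, so λ ≡ 7.
  x = λ² - 27 - 26 = 49 - 53 ≡ 39; y = λ·(27 - 39) - 28 ≡ 17. → (39, 17)
double: tangent at (39, 17): λ = (3·39² + 42)/(2·17) ≡ 4/34. 34⁻¹ ≡ 19 (mod 43) since 34·19 = 646 ≡ 1, so λ ≡ 4·19 ≡ 33.
  x = λ² - 39 - 39 = 1089 - 78 ≡ 22; y = λ·(39 - 22) - 17 ≡ 28. → (22, 28)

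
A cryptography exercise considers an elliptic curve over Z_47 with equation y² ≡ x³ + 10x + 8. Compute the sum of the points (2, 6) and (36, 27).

(13, 19)

(2, 6) + (36, 27). λ = (27 - 6)/(36 - 2) ≡ 21/34 mod 47. 34⁻¹ ≡ 18 (mod 47), so λ ≡ 2.
  x = λ² - 2 - 36 = 4 - 38 ≡ 13; y = λ·(2 - 13) - 6 ≡ 19. → (13, 19)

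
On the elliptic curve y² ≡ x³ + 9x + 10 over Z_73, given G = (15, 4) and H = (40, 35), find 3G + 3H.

First 3G:
Repeated addition: build up to 3G.
2G: tangent at (15, 4): λ = (3·15² + 9)/(2·4) ≡ 27/8. 8⁻¹ ≡ 64 (mod 73) since 8·64 = 512 ≡ 1, so λ ≡ 27·64 ≡ 49.
  x = λ² - 15 - 15 = 2401 - 30 ≡ 35; y = λ·(15 - 35) - 4 ≡ 38. → (35, 38)
3G: (35, 38) + (15, 4). λ = (4 - 38)/(15 - 35) ≡ 39/53 mod 73. 53⁻¹ ≡ 62 (mod 73) since 53·62 = 3286 ≡ 1, so λ ≡ 9.
  x = λ² - 35 - 15 = 81 - 50 ≡ 31; y = λ·(35 - 31) - 38 ≡ 71. → (31, 71)
3G = (31, 71).
Next 3H:
Repeated addition: build up to 3H.
2H: tangent at (40, 35): λ = (3·40² + 9)/(2·35) ≡ 64/70. 70⁻¹ ≡ 24 (mod 73) since 70·24 = 1680 ≡ 1, so λ ≡ 64·24 ≡ 3.
  x = λ² - 40 - 40 = 9 - 80 ≡ 2; y = λ·(40 - 2) - 35 ≡ 6. → (2, 6)
3H: (2, 6) + (40, 35). λ = (35 - 6)/(40 - 2) ≡ 29/38 mod 73. 38⁻¹ ≡ 25 (mod 73), so λ ≡ 68.
  x = λ² - 2 - 40 = 4624 - 42 ≡ 56; y = λ·(2 - 56) - 6 ≡ 45. → (56, 45)
3H = (56, 45).
Finally 3G + 3H:
(31, 71) + (56, 45). λ = (45 - 71)/(56 - 31) ≡ 47/25 mod 73. 25⁻¹ ≡ 38 (mod 73) since 25·38 = 950 ≡ 1, so λ ≡ 34.
  x = λ² - 31 - 56 = 1156 - 87 ≡ 47; y = λ·(31 - 47) - 71 ≡ 42. → (47, 42)

(47, 42)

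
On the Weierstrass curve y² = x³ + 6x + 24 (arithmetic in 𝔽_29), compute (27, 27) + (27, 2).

The two points share x = 27 and their y-coordinates satisfy 27 + 2 ≡ 0 (mod 29), so they are inverses. Their sum is 𝒪.

O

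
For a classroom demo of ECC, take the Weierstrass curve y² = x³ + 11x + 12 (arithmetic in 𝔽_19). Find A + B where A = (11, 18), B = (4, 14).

(11, 18) + (4, 14). λ = (14 - 18)/(4 - 11) ≡ 15/12 mod 19. 12⁻¹ ≡ 8 (mod 19), so λ ≡ 6.
  x = λ² - 11 - 4 = 36 - 15 ≡ 2; y = λ·(11 - 2) - 18 ≡ 17. → (2, 17)

(2, 17)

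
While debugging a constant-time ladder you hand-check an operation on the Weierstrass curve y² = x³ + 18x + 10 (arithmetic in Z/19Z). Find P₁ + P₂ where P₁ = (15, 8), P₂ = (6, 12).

(15, 8) + (6, 12). λ = (12 - 8)/(6 - 15) ≡ 4/10 mod 19. 10⁻¹ ≡ 2 (mod 19), so λ ≡ 8.
  x = λ² - 15 - 6 = 64 - 21 ≡ 5; y = λ·(15 - 5) - 8 ≡ 15. → (5, 15)

(5, 15)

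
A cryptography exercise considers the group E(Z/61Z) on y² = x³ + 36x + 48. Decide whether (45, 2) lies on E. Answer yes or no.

no

y² = 2² ≡ 4; x³ + 36x + 48 = 92793 ≡ 12 (mod 61). 4 ≠ 12.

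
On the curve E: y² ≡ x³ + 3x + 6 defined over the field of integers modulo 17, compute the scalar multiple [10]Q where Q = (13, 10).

(6, 11)

Repeated addition: build up to 10Q.
2Q: tangent at (13, 10): λ = (3·13² + 3)/(2·10) ≡ 0/3. 3⁻¹ ≡ 6 (mod 17), so λ ≡ 0·6 ≡ 0.
  x = λ² - 13 - 13 = 0 - 26 ≡ 8; y = λ·(13 - 8) - 10 ≡ 7. → (8, 7)
3Q: (8, 7) + (13, 10). λ = (10 - 7)/(13 - 8) ≡ 3/5 mod 17. 5⁻¹ ≡ 7 (mod 17) since 5·7 = 35 ≡ 1, so λ ≡ 4.
  x = λ² - 8 - 13 = 16 - 21 ≡ 12; y = λ·(8 - 12) - 7 ≡ 11. → (12, 11)
4Q: (12, 11) + (13, 10). λ = (10 - 11)/(13 - 12) ≡ 16/1 mod 17. 1⁻¹ ≡ 1 (mod 17), so λ ≡ 16.
  x = λ² - 12 - 13 = 256 - 25 ≡ 10; y = λ·(12 - 10) - 11 ≡ 4. → (10, 4)
5Q: (10, 4) + (13, 10). λ = (10 - 4)/(13 - 10) ≡ 6/3 mod 17. 3⁻¹ ≡ 6 (mod 17), so λ ≡ 2.
  x = λ² - 10 - 13 = 4 - 23 ≡ 15; y = λ·(10 - 15) - 4 ≡ 3. → (15, 3)
6Q: (15, 3) + (13, 10). λ = (10 - 3)/(13 - 15) ≡ 7/15 mod 17. 15⁻¹ ≡ 8 (mod 17), so λ ≡ 5.
  x = λ² - 15 - 13 = 25 - 28 ≡ 14; y = λ·(15 - 14) - 3 ≡ 2. → (14, 2)
7Q: (14, 2) + (13, 10). λ = (10 - 2)/(13 - 14) ≡ 8/16 mod 17. 16⁻¹ ≡ 16 (mod 17) since 16·16 = 256 ≡ 1, so λ ≡ 9.
  x = λ² - 14 - 13 = 81 - 27 ≡ 3; y = λ·(14 - 3) - 2 ≡ 12. → (3, 12)
8Q: (3, 12) + (13, 10). λ = (10 - 12)/(13 - 3) ≡ 15/10 mod 17. 10⁻¹ ≡ 12 (mod 17) since 10·12 = 120 ≡ 1, so λ ≡ 10.
  x = λ² - 3 - 13 = 100 - 16 ≡ 16; y = λ·(3 - 16) - 12 ≡ 11. → (16, 11)
9Q: (16, 11) + (13, 10). λ = (10 - 11)/(13 - 16) ≡ 16/14 mod 17. 14⁻¹ ≡ 11 (mod 17), so λ ≡ 6.
  x = λ² - 16 - 13 = 36 - 29 ≡ 7; y = λ·(16 - 7) - 11 ≡ 9. → (7, 9)
10Q: (7, 9) + (13, 10). λ = (10 - 9)/(13 - 7) ≡ 1/6 mod 17. 6⁻¹ ≡ 3 (mod 17), so λ ≡ 3.
  x = λ² - 7 - 13 = 9 - 20 ≡ 6; y = λ·(7 - 6) - 9 ≡ 11. → (6, 11)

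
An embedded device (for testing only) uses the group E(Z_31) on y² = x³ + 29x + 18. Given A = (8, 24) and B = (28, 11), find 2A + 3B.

First 2A:
Repeated addition: build up to 2A.
2A: tangent at (8, 24): λ = (3·8² + 29)/(2·24) ≡ 4/17. 17⁻¹ ≡ 11 (mod 31), so λ ≡ 4·11 ≡ 13.
  x = λ² - 8 - 8 = 169 - 16 ≡ 29; y = λ·(8 - 29) - 24 ≡ 13. → (29, 13)
2A = (29, 13).
Next 3B:
Repeated addition: build up to 3B.
2B: tangent at (28, 11): λ = (3·28² + 29)/(2·11) ≡ 25/22. 22⁻¹ ≡ 24 (mod 31) since 22·24 = 528 ≡ 1, so λ ≡ 25·24 ≡ 11.
  x = λ² - 28 - 28 = 121 - 56 ≡ 3; y = λ·(28 - 3) - 11 ≡ 16. → (3, 16)
3B: (3, 16) + (28, 11). λ = (11 - 16)/(28 - 3) ≡ 26/25 mod 31. 25⁻¹ ≡ 5 (mod 31), so λ ≡ 6.
  x = λ² - 3 - 28 = 36 - 31 ≡ 5; y = λ·(3 - 5) - 16 ≡ 3. → (5, 3)
3B = (5, 3).
Finally 2A + 3B:
(29, 13) + (5, 3). λ = (3 - 13)/(5 - 29) ≡ 21/7 mod 31. 7⁻¹ ≡ 9 (mod 31), so λ ≡ 3.
  x = λ² - 29 - 5 = 9 - 34 ≡ 6; y = λ·(29 - 6) - 13 ≡ 25. → (6, 25)

(6, 25)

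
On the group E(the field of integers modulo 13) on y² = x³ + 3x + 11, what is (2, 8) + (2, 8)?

tangent at (2, 8): λ = (3·2² + 3)/(2·8) ≡ 2/3. 3⁻¹ ≡ 9 (mod 13), so λ ≡ 2·9 ≡ 5.
  x = λ² - 2 - 2 = 25 - 4 ≡ 8; y = λ·(2 - 8) - 8 ≡ 1. → (8, 1)

(8, 1)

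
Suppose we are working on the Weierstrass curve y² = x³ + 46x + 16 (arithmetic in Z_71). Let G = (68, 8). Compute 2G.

(16, 34)

tangent at (68, 8): λ = (3·68² + 46)/(2·8) ≡ 2/16. 16⁻¹ ≡ 40 (mod 71), so λ ≡ 2·40 ≡ 9.
  x = λ² - 68 - 68 = 81 - 136 ≡ 16; y = λ·(68 - 16) - 8 ≡ 34. → (16, 34)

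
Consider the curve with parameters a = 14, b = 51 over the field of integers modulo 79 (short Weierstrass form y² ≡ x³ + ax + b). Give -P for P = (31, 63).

-(31, 63) = (31, -63 mod 79) = (31, 16).

(31, 16)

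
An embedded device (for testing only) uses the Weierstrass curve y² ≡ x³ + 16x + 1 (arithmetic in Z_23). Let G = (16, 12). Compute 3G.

(1, 8)

Repeated addition: build up to 3G.
2G: tangent at (16, 12): λ = (3·16² + 16)/(2·12) ≡ 2/1. 1⁻¹ ≡ 1 (mod 23) since 1·1 = 1 ≡ 1, so λ ≡ 2·1 ≡ 2.
  x = λ² - 16 - 16 = 4 - 32 ≡ 18; y = λ·(16 - 18) - 12 ≡ 7. → (18, 7)
3G: (18, 7) + (16, 12). λ = (12 - 7)/(16 - 18) ≡ 5/21 mod 23. 21⁻¹ ≡ 11 (mod 23), so λ ≡ 9.
  x = λ² - 18 - 16 = 81 - 34 ≡ 1; y = λ·(18 - 1) - 7 ≡ 8. → (1, 8)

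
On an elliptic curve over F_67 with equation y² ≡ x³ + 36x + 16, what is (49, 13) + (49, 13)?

(4, 36)

tangent at (49, 13): λ = (3·49² + 36)/(2·13) ≡ 3/26. 26⁻¹ ≡ 49 (mod 67), so λ ≡ 3·49 ≡ 13.
  x = λ² - 49 - 49 = 169 - 98 ≡ 4; y = λ·(49 - 4) - 13 ≡ 36. → (4, 36)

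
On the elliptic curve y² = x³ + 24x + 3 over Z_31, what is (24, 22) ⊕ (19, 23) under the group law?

(24, 22) + (19, 23). λ = (23 - 22)/(19 - 24) ≡ 1/26 mod 31. 26⁻¹ ≡ 6 (mod 31) since 26·6 = 156 ≡ 1, so λ ≡ 6.
  x = λ² - 24 - 19 = 36 - 43 ≡ 24; y = λ·(24 - 24) - 22 ≡ 9. → (24, 9)

(24, 9)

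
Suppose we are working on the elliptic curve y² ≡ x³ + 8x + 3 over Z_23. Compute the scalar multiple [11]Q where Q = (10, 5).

(3, 13)

Repeated addition: build up to 11Q.
2Q: tangent at (10, 5): λ = (3·10² + 8)/(2·5) ≡ 9/10. 10⁻¹ ≡ 7 (mod 23) since 10·7 = 70 ≡ 1, so λ ≡ 9·7 ≡ 17.
  x = λ² - 10 - 10 = 289 - 20 ≡ 16; y = λ·(10 - 16) - 5 ≡ 8. → (16, 8)
3Q: (16, 8) + (10, 5). λ = (5 - 8)/(10 - 16) ≡ 20/17 mod 23. 17⁻¹ ≡ 19 (mod 23), so λ ≡ 12.
  x = λ² - 16 - 10 = 144 - 26 ≡ 3; y = λ·(16 - 3) - 8 ≡ 10. → (3, 10)
4Q: (3, 10) + (10, 5). λ = (5 - 10)/(10 - 3) ≡ 18/7 mod 23. 7⁻¹ ≡ 10 (mod 23), so λ ≡ 19.
  x = λ² - 3 - 10 = 361 - 13 ≡ 3; y = λ·(3 - 3) - 10 ≡ 13. → (3, 13)
5Q: (3, 13) + (10, 5). λ = (5 - 13)/(10 - 3) ≡ 15/7 mod 23. 7⁻¹ ≡ 10 (mod 23), so λ ≡ 12.
  x = λ² - 3 - 10 = 144 - 13 ≡ 16; y = λ·(3 - 16) - 13 ≡ 15. → (16, 15)
6Q: (16, 15) + (10, 5). λ = (5 - 15)/(10 - 16) ≡ 13/17 mod 23. 17⁻¹ ≡ 19 (mod 23) since 17·19 = 323 ≡ 1, so λ ≡ 17.
  x = λ² - 16 - 10 = 289 - 26 ≡ 10; y = λ·(16 - 10) - 15 ≡ 18. → (10, 18)
7Q: (10, 18) + (10, 5): same x and y₁ ≡ -y₂, so the sum is ∞.
8Q: ∞ + (10, 5) = (10, 5) (identity).
9Q: tangent at (10, 5): λ = (3·10² + 8)/(2·5) ≡ 9/10. 10⁻¹ ≡ 7 (mod 23), so λ ≡ 9·7 ≡ 17.
  x = λ² - 10 - 10 = 289 - 20 ≡ 16; y = λ·(10 - 16) - 5 ≡ 8. → (16, 8)
10Q: (16, 8) + (10, 5). λ = (5 - 8)/(10 - 16) ≡ 20/17 mod 23. 17⁻¹ ≡ 19 (mod 23), so λ ≡ 12.
  x = λ² - 16 - 10 = 144 - 26 ≡ 3; y = λ·(16 - 3) - 8 ≡ 10. → (3, 10)
11Q: (3, 10) + (10, 5). λ = (5 - 10)/(10 - 3) ≡ 18/7 mod 23. 7⁻¹ ≡ 10 (mod 23), so λ ≡ 19.
  x = λ² - 3 - 10 = 361 - 13 ≡ 3; y = λ·(3 - 3) - 10 ≡ 13. → (3, 13)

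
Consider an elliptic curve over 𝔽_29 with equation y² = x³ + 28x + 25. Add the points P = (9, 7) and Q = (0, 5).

(0, 24)

(9, 7) + (0, 5). λ = (5 - 7)/(0 - 9) ≡ 27/20 mod 29. 20⁻¹ ≡ 16 (mod 29), so λ ≡ 26.
  x = λ² - 9 - 0 = 676 - 9 ≡ 0; y = λ·(9 - 0) - 7 ≡ 24. → (0, 24)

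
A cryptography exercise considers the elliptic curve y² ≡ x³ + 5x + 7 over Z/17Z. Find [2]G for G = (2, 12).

tangent at (2, 12): λ = (3·2² + 5)/(2·12) ≡ 0/7. 7⁻¹ ≡ 5 (mod 17), so λ ≡ 0·5 ≡ 0.
  x = λ² - 2 - 2 = 0 - 4 ≡ 13; y = λ·(2 - 13) - 12 ≡ 5. → (13, 5)

(13, 5)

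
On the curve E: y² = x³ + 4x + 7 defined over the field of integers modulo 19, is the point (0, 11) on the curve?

y² = 11² ≡ 7; x³ + 4x + 7 = 7 ≡ 7 (mod 19). 7 = 7.

yes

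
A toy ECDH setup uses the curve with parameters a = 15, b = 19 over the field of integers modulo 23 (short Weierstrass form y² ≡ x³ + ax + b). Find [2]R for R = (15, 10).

tangent at (15, 10): λ = (3·15² + 15)/(2·10) ≡ 0/20. 20⁻¹ ≡ 15 (mod 23) since 20·15 = 300 ≡ 1, so λ ≡ 0·15 ≡ 0.
  x = λ² - 15 - 15 = 0 - 30 ≡ 16; y = λ·(15 - 16) - 10 ≡ 13. → (16, 13)

(16, 13)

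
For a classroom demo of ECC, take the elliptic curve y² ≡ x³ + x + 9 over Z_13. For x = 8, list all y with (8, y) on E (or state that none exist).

x³ + 1x + 9 = 529 ≡ 9 (mod 13).
Square roots of 9 mod 13: 3 and 10 (since 3² = 9 ≡ 9).

3, 10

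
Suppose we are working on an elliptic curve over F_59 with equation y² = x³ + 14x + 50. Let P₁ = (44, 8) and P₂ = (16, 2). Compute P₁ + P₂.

(44, 8) + (16, 2). λ = (2 - 8)/(16 - 44) ≡ 53/31 mod 59. 31⁻¹ ≡ 40 (mod 59), so λ ≡ 55.
  x = λ² - 44 - 16 = 3025 - 60 ≡ 15; y = λ·(44 - 15) - 8 ≡ 53. → (15, 53)

(15, 53)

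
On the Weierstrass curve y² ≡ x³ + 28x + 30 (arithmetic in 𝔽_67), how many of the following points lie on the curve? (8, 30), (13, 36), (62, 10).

(8, 30): 30² ≡ 29, rhs ≡ 29 → on.
(13, 36): 36² ≡ 23, rhs ≡ 45 → off.
(62, 10): 10² ≡ 33, rhs ≡ 33 → on.

2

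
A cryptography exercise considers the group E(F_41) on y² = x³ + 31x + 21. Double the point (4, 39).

tangent at (4, 39): λ = (3·4² + 31)/(2·39) ≡ 38/37. 37⁻¹ ≡ 10 (mod 41), so λ ≡ 38·10 ≡ 11.
  x = λ² - 4 - 4 = 121 - 8 ≡ 31; y = λ·(4 - 31) - 39 ≡ 33. → (31, 33)

(31, 33)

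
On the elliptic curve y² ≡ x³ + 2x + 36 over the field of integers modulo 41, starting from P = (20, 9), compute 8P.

Repeated addition: build up to 8P.
2P: tangent at (20, 9): λ = (3·20² + 2)/(2·9) ≡ 13/18. 18⁻¹ ≡ 16 (mod 41) since 18·16 = 288 ≡ 1, so λ ≡ 13·16 ≡ 3.
  x = λ² - 20 - 20 = 9 - 40 ≡ 10; y = λ·(20 - 10) - 9 ≡ 21. → (10, 21)
3P: (10, 21) + (20, 9). λ = (9 - 21)/(20 - 10) ≡ 29/10 mod 41. 10⁻¹ ≡ 37 (mod 41), so λ ≡ 7.
  x = λ² - 10 - 20 = 49 - 30 ≡ 19; y = λ·(10 - 19) - 21 ≡ 39. → (19, 39)
4P: (19, 39) + (20, 9). λ = (9 - 39)/(20 - 19) ≡ 11/1 mod 41. 1⁻¹ ≡ 1 (mod 41), so λ ≡ 11.
  x = λ² - 19 - 20 = 121 - 39 ≡ 0; y = λ·(19 - 0) - 39 ≡ 6. → (0, 6)
5P: (0, 6) + (20, 9). λ = (9 - 6)/(20 - 0) ≡ 3/20 mod 41. 20⁻¹ ≡ 39 (mod 41), so λ ≡ 35.
  x = λ² - 0 - 20 = 1225 - 20 ≡ 16; y = λ·(0 - 16) - 6 ≡ 8. → (16, 8)
6P: (16, 8) + (20, 9). λ = (9 - 8)/(20 - 16) ≡ 1/4 mod 41. 4⁻¹ ≡ 31 (mod 41) since 4·31 = 124 ≡ 1, so λ ≡ 31.
  x = λ² - 16 - 20 = 961 - 36 ≡ 23; y = λ·(16 - 23) - 8 ≡ 21. → (23, 21)
7P: (23, 21) + (20, 9). λ = (9 - 21)/(20 - 23) ≡ 29/38 mod 41. 38⁻¹ ≡ 27 (mod 41) since 38·27 = 1026 ≡ 1, so λ ≡ 4.
  x = λ² - 23 - 20 = 16 - 43 ≡ 14; y = λ·(23 - 14) - 21 ≡ 15. → (14, 15)
8P: (14, 15) + (20, 9). λ = (9 - 15)/(20 - 14) ≡ 35/6 mod 41. 6⁻¹ ≡ 7 (mod 41) since 6·7 = 42 ≡ 1, so λ ≡ 40.
  x = λ² - 14 - 20 = 1600 - 34 ≡ 8; y = λ·(14 - 8) - 15 ≡ 20. → (8, 20)

(8, 20)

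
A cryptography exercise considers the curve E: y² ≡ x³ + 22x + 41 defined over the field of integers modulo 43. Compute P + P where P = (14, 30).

tangent at (14, 30): λ = (3·14² + 22)/(2·30) ≡ 8/17. 17⁻¹ ≡ 38 (mod 43) since 17·38 = 646 ≡ 1, so λ ≡ 8·38 ≡ 3.
  x = λ² - 14 - 14 = 9 - 28 ≡ 24; y = λ·(14 - 24) - 30 ≡ 26. → (24, 26)

(24, 26)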